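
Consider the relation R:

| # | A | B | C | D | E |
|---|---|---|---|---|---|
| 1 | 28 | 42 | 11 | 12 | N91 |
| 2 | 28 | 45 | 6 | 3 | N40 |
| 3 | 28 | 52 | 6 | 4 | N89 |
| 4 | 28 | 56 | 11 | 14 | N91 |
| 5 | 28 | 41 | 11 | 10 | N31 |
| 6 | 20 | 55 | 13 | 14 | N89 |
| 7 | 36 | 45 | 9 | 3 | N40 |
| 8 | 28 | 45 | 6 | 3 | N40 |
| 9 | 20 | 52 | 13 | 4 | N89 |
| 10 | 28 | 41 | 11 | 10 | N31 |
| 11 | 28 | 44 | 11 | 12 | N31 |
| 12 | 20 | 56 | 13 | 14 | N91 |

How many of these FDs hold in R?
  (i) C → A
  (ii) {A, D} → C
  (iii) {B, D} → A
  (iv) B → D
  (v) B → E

(i) C → A: every LHS value maps to a single RHS value — holds.
(ii) {A, D} → C: every LHS value maps to a single RHS value — holds.
(iii) {B, D} → A: (B=45, D=3): rows 2, 7, 8 → A takes values {28, 36} — violation; (B=52, D=4): rows 3, 9 → A takes values {28, 20} — violation; (B=56, D=14): rows 4, 12 → A takes values {28, 20} — violation — fails.
(iv) B → D: every LHS value maps to a single RHS value — holds.
(v) B → E: every LHS value maps to a single RHS value — holds.
4 of the 5 dependencies hold.

4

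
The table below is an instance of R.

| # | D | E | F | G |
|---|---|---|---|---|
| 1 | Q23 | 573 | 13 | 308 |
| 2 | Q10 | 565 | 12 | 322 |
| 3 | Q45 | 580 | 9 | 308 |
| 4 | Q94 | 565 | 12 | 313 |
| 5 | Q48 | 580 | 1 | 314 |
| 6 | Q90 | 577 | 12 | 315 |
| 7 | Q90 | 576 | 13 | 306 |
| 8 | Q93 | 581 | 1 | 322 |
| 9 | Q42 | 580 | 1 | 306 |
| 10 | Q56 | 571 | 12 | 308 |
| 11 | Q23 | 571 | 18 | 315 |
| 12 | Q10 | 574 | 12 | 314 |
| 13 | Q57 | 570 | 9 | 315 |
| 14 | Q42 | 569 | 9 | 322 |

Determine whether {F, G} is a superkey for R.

Yes

All 14 rows have distinct {F, G} values, so {F, G} → (all attributes) holds and {F, G} is a superkey.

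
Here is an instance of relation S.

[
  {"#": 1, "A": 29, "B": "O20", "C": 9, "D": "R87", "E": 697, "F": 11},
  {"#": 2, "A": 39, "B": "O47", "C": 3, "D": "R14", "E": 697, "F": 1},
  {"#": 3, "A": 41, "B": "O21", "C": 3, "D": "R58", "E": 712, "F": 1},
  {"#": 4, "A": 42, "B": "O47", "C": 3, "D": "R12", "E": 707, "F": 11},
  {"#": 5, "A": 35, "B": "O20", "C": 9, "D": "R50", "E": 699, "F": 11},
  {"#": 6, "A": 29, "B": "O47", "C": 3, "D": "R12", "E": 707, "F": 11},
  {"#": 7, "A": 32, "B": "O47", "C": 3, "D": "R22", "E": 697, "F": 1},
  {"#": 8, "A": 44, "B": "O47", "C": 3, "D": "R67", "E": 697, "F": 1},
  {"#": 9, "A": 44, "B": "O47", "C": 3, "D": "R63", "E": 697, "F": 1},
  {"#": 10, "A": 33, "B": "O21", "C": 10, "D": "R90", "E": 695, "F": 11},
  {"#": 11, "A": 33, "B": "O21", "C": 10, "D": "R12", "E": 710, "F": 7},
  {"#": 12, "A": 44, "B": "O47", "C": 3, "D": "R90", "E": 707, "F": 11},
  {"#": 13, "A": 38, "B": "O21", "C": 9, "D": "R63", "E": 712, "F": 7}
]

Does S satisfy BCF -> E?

No

(B=O20, C=9, F=11): rows 1, 5 → E takes values {697, 699} — violation
(B=O47, C=3, F=1): rows 2, 7, 8, 9 → E = 697, 697, 697, 697 ✓
(B=O21, C=3, F=1): row 3 → E = 712 ✓
(B=O47, C=3, F=11): rows 4, 6, 12 → E = 707, 707, 707 ✓
(B=O21, C=10, F=11): row 10 → E = 695 ✓
(B=O21, C=10, F=7): row 11 → E = 710 ✓
(B=O21, C=9, F=7): row 13 → E = 712 ✓
Two rows agree on BCF but differ on E, so BCF -> E does not hold.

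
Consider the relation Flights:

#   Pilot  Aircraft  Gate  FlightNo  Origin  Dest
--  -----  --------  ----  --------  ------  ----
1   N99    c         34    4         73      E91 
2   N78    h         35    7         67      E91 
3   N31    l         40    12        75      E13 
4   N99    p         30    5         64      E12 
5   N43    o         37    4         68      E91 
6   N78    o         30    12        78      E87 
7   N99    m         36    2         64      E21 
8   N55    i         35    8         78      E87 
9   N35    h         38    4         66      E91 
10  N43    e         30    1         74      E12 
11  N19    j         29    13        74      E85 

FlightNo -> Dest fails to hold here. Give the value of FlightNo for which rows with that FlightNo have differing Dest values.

12

FlightNo=4: rows 1, 5, 9 → Dest = E91, E91, E91 ✓
FlightNo=7: row 2 → Dest = E91 ✓
FlightNo=12: rows 3, 6 → Dest takes values {E13, E87} — violation
FlightNo=5: row 4 → Dest = E12 ✓
FlightNo=2: row 7 → Dest = E21 ✓
FlightNo=8: row 8 → Dest = E87 ✓
FlightNo=1: row 10 → Dest = E12 ✓
FlightNo=13: row 11 → Dest = E85 ✓
The only FlightNo value with inconsistent Dest is FlightNo=12.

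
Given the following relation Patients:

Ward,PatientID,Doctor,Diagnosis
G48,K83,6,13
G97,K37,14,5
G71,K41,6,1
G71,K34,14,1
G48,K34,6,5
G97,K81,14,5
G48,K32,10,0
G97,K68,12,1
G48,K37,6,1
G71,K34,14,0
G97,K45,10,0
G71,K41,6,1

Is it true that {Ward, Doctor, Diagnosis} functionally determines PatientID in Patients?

(Ward=G48, Doctor=6, Diagnosis=13): 1 row → PatientID = K83 ✓
(Ward=G97, Doctor=14, Diagnosis=5): 2 rows → PatientID takes values {K37, K81} — violation
(Ward=G71, Doctor=6, Diagnosis=1): 2 rows → PatientID = K41, K41 ✓
(Ward=G71, Doctor=14, Diagnosis=1): 1 row → PatientID = K34 ✓
(Ward=G48, Doctor=6, Diagnosis=5): 1 row → PatientID = K34 ✓
(Ward=G48, Doctor=10, Diagnosis=0): 1 row → PatientID = K32 ✓
(Ward=G97, Doctor=12, Diagnosis=1): 1 row → PatientID = K68 ✓
(Ward=G48, Doctor=6, Diagnosis=1): 1 row → PatientID = K37 ✓
(Ward=G71, Doctor=14, Diagnosis=0): 1 row → PatientID = K34 ✓
(Ward=G97, Doctor=10, Diagnosis=0): 1 row → PatientID = K45 ✓
Two rows agree on {Ward, Doctor, Diagnosis} but differ on PatientID, so {Ward, Doctor, Diagnosis} → PatientID does not hold.

No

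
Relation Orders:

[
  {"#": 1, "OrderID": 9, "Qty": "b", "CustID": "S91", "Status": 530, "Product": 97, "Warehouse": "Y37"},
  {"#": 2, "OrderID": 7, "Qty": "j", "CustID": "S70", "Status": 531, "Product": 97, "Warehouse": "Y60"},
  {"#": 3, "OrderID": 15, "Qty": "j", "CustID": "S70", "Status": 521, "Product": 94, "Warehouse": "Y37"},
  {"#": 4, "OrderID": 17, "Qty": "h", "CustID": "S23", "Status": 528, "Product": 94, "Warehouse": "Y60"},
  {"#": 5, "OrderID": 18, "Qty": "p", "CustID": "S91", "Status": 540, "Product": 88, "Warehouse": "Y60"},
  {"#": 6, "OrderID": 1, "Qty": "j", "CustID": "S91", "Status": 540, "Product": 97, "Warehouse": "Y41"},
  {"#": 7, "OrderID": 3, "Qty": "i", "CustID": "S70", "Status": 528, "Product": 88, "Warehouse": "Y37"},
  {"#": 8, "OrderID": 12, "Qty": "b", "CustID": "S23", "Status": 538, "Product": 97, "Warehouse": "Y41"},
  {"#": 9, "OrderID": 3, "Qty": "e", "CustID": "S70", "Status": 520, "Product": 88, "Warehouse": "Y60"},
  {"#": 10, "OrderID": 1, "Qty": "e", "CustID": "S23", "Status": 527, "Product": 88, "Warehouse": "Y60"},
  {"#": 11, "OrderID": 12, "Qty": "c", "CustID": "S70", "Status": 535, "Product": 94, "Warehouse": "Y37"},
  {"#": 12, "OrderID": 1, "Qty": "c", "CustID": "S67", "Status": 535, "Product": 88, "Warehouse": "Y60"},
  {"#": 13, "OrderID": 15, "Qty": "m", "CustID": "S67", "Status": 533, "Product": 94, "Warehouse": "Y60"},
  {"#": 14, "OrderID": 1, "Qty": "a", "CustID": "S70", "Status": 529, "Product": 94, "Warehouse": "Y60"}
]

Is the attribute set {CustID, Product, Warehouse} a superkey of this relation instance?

Rows 3 and 11 have the same {CustID, Product, Warehouse} value (CustID=S70, Product=94, Warehouse=Y37) but are distinct tuples, so {CustID, Product, Warehouse} does not determine every attribute — not a superkey.

No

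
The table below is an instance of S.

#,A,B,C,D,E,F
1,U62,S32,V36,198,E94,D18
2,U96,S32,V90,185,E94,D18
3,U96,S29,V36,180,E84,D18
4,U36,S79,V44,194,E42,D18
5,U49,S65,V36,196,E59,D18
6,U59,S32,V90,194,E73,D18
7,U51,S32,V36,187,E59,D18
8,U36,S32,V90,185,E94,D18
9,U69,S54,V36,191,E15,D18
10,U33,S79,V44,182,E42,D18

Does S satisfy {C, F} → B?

(C=V36, F=D18): rows 1, 3, 5, 7, 9 → B takes values {S32, S29, S65, S54} — violation
(C=V90, F=D18): rows 2, 6, 8 → B = S32, S32, S32 ✓
(C=V44, F=D18): rows 4, 10 → B = S79, S79 ✓
Two rows agree on {C, F} but differ on B, so {C, F} → B does not hold.

No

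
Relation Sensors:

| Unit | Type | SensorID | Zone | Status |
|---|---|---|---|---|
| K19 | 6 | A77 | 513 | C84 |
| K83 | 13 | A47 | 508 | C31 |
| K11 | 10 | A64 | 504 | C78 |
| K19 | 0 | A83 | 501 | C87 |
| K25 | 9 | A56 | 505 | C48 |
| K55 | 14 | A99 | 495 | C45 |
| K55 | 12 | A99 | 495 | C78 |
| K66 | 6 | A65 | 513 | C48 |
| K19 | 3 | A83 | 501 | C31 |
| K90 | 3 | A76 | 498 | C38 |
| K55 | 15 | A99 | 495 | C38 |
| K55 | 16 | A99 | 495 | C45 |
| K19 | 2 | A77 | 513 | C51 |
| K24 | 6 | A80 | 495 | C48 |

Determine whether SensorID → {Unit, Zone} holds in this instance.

SensorID=A77: 2 rows → {Unit,Zone} = (K19, 513), (K19, 513) ✓
SensorID=A47: 1 row → {Unit,Zone} = (K83, 508) ✓
SensorID=A64: 1 row → {Unit,Zone} = (K11, 504) ✓
SensorID=A83: 2 rows → {Unit,Zone} = (K19, 501), (K19, 501) ✓
SensorID=A56: 1 row → {Unit,Zone} = (K25, 505) ✓
SensorID=A99: 4 rows → {Unit,Zone} = (K55, 495), (K55, 495), (K55, 495), (K55, 495) ✓
SensorID=A65: 1 row → {Unit,Zone} = (K66, 513) ✓
SensorID=A76: 1 row → {Unit,Zone} = (K90, 498) ✓
SensorID=A80: 1 row → {Unit,Zone} = (K24, 495) ✓
Every SensorID value is associated with a single {Unit, Zone} value, so SensorID → {Unit, Zone} holds.

Yes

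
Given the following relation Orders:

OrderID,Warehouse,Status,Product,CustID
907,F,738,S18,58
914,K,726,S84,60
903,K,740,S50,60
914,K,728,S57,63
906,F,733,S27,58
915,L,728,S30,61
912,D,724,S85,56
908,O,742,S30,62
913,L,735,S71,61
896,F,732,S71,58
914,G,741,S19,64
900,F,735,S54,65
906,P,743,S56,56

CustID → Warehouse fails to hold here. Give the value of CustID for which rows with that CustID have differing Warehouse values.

56

CustID=58: 3 rows → Warehouse = F, F, F ✓
CustID=60: 2 rows → Warehouse = K, K ✓
CustID=63: 1 row → Warehouse = K ✓
CustID=61: 2 rows → Warehouse = L, L ✓
CustID=56: 2 rows → Warehouse takes values {D, P} — violation
CustID=62: 1 row → Warehouse = O ✓
CustID=64: 1 row → Warehouse = G ✓
CustID=65: 1 row → Warehouse = F ✓
The only CustID value with inconsistent Warehouse is CustID=56.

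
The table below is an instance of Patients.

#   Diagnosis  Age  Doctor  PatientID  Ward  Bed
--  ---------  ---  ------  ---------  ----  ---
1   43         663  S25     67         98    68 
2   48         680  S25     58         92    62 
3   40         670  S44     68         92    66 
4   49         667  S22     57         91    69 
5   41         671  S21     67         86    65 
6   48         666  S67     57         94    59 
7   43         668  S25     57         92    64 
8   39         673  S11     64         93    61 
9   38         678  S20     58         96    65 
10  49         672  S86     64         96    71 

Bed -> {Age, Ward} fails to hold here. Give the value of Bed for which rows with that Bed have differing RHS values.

Bed=68: row 1 → {Age,Ward} = (663, 98) ✓
Bed=62: row 2 → {Age,Ward} = (680, 92) ✓
Bed=66: row 3 → {Age,Ward} = (670, 92) ✓
Bed=69: row 4 → {Age,Ward} = (667, 91) ✓
Bed=65: rows 5, 9 → {Age,Ward} takes values {(671, 86), (678, 96)} — violation
Bed=59: row 6 → {Age,Ward} = (666, 94) ✓
Bed=64: row 7 → {Age,Ward} = (668, 92) ✓
Bed=61: row 8 → {Age,Ward} = (673, 93) ✓
Bed=71: row 10 → {Age,Ward} = (672, 96) ✓
The only Bed value with inconsistent RHS is Bed=65.

65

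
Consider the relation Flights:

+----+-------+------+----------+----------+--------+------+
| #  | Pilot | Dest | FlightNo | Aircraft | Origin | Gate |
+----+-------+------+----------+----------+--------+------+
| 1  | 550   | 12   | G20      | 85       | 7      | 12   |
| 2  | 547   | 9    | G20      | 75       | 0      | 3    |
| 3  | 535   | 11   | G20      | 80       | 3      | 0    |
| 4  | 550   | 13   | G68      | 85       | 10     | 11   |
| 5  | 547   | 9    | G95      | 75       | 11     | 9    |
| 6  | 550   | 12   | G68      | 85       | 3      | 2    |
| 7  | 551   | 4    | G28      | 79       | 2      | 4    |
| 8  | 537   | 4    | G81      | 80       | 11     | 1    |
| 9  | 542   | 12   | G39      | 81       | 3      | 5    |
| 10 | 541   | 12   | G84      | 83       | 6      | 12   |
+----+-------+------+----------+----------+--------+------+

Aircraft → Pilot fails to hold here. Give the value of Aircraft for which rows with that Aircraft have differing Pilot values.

Aircraft=85: rows 1, 4, 6 → Pilot = 550, 550, 550 ✓
Aircraft=75: rows 2, 5 → Pilot = 547, 547 ✓
Aircraft=80: rows 3, 8 → Pilot takes values {535, 537} — violation
Aircraft=79: row 7 → Pilot = 551 ✓
Aircraft=81: row 9 → Pilot = 542 ✓
Aircraft=83: row 10 → Pilot = 541 ✓
The only Aircraft value with inconsistent Pilot is Aircraft=80.

80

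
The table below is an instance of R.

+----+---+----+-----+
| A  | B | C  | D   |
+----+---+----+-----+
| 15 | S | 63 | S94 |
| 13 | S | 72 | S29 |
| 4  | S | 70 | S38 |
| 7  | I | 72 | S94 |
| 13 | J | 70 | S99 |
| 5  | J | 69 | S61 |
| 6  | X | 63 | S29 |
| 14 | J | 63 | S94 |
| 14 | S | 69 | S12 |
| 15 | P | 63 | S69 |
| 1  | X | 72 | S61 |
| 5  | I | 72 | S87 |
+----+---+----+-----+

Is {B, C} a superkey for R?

Two distinct rows share (B=I, C=72), so {B, C} does not determine every attribute — not a superkey.

No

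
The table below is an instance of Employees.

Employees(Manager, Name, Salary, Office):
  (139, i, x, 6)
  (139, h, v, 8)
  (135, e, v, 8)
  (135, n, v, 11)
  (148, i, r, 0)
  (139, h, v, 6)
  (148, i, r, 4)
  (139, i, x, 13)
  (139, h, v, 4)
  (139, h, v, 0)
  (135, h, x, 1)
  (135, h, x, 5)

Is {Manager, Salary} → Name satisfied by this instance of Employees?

(Manager=139, Salary=x): 2 rows → Name = i, i ✓
(Manager=139, Salary=v): 4 rows → Name = h, h, h, h ✓
(Manager=135, Salary=v): 2 rows → Name takes values {e, n} — violation
(Manager=148, Salary=r): 2 rows → Name = i, i ✓
(Manager=135, Salary=x): 2 rows → Name = h, h ✓
Two rows agree on {Manager, Salary} but differ on Name, so {Manager, Salary} → Name does not hold.

No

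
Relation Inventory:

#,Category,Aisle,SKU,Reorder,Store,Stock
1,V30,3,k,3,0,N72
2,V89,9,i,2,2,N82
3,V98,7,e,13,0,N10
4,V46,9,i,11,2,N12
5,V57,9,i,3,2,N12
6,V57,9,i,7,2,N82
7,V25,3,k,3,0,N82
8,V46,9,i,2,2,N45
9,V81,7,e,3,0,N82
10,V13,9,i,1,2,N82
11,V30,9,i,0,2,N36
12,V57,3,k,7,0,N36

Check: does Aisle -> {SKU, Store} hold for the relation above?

Aisle=3: rows 1, 7, 12 → {SKU,Store} = (k, 0), (k, 0), (k, 0) ✓
Aisle=9: rows 2, 4, 5, 6, 8, 10, 11 → {SKU,Store} = (i, 2), (i, 2), (i, 2), (i, 2), (i, 2), (i, 2), (i, 2) ✓
Aisle=7: rows 3, 9 → {SKU,Store} = (e, 0), (e, 0) ✓
Every Aisle value is associated with a single {SKU, Store} value, so Aisle -> {SKU, Store} holds.

Yes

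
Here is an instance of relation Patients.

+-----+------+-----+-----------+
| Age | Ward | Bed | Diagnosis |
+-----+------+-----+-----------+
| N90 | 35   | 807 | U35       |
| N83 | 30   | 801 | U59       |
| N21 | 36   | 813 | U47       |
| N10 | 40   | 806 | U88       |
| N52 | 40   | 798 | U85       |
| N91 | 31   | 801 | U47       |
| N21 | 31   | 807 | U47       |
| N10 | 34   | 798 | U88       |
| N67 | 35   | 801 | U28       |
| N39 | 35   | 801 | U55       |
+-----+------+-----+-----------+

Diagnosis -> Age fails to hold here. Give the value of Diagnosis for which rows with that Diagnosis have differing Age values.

U47

Diagnosis=U35: 1 row → Age = N90 ✓
Diagnosis=U59: 1 row → Age = N83 ✓
Diagnosis=U47: 3 rows → Age takes values {N21, N91} — violation
Diagnosis=U88: 2 rows → Age = N10, N10 ✓
Diagnosis=U85: 1 row → Age = N52 ✓
Diagnosis=U28: 1 row → Age = N67 ✓
Diagnosis=U55: 1 row → Age = N39 ✓
The only Diagnosis value with inconsistent Age is Diagnosis=U47.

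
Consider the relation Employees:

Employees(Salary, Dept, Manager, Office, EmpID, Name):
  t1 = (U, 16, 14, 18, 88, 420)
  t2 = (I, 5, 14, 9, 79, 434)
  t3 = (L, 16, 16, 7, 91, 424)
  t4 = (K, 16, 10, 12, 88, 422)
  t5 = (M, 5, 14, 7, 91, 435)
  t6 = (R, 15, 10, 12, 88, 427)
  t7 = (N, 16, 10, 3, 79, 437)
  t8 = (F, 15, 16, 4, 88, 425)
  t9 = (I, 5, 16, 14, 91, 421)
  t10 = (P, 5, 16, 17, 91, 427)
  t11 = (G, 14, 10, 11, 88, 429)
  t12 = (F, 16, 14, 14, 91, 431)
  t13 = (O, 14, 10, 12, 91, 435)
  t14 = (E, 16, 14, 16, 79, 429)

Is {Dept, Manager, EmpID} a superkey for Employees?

Rows 9 and 10 have the same {Dept, Manager, EmpID} value (Dept=5, Manager=16, EmpID=91) but are distinct tuples, so {Dept, Manager, EmpID} does not determine every attribute — not a superkey.

No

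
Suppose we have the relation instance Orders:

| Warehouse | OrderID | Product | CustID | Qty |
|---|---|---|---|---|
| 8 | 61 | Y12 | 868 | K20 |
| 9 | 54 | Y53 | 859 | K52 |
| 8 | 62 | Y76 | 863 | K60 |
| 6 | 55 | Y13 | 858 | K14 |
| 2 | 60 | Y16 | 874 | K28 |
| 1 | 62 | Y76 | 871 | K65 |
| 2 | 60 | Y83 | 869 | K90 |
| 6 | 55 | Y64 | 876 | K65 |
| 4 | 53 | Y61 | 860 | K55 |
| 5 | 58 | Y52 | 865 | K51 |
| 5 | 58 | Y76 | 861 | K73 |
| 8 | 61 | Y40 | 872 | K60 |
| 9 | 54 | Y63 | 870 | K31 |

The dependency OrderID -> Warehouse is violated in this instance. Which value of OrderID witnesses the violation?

62

OrderID=61: 2 rows → Warehouse = 8, 8 ✓
OrderID=54: 2 rows → Warehouse = 9, 9 ✓
OrderID=62: 2 rows → Warehouse takes values {8, 1} — violation
OrderID=55: 2 rows → Warehouse = 6, 6 ✓
OrderID=60: 2 rows → Warehouse = 2, 2 ✓
OrderID=53: 1 row → Warehouse = 4 ✓
OrderID=58: 2 rows → Warehouse = 5, 5 ✓
The only OrderID value with inconsistent Warehouse is OrderID=62.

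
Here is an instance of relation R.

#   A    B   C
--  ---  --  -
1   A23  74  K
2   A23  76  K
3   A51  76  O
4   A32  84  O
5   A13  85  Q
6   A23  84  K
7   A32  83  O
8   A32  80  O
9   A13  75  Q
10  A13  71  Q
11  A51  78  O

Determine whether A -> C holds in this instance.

A=A23: rows 1, 2, 6 → C = K, K, K ✓
A=A51: rows 3, 11 → C = O, O ✓
A=A32: rows 4, 7, 8 → C = O, O, O ✓
A=A13: rows 5, 9, 10 → C = Q, Q, Q ✓
Every A value is associated with a single C value, so A -> C holds.

Yes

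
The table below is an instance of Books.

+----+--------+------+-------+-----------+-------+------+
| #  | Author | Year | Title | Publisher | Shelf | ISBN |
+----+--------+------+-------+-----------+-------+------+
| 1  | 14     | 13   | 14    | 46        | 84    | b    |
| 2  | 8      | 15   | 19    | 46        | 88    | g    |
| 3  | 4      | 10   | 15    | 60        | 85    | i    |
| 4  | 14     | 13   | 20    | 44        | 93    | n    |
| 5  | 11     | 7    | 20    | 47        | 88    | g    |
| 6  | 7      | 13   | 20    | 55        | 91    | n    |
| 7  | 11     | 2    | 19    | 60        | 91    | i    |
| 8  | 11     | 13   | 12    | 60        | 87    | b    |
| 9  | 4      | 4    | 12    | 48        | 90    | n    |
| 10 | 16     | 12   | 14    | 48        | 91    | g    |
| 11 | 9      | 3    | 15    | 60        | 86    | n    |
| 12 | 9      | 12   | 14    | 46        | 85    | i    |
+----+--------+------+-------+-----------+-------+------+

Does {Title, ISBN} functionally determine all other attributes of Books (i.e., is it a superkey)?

Rows 4 and 6 have the same {Title, ISBN} value (Title=20, ISBN=n) but are distinct tuples, so {Title, ISBN} does not determine every attribute — not a superkey.

No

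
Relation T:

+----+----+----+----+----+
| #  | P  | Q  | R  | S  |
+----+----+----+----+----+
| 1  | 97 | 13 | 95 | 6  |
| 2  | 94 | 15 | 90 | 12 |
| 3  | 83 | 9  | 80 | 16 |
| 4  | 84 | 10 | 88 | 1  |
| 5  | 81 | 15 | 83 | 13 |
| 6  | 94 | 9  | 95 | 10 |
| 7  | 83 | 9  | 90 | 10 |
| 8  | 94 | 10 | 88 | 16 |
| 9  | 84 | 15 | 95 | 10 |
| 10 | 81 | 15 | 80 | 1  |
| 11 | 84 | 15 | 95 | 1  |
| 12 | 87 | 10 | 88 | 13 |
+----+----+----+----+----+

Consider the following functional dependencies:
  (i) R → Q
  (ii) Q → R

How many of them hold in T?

(i) R → Q: R=95: rows 1, 6, 9, 11 → Q takes values {13, 9, 15} — violation; R=90: rows 2, 7 → Q takes values {15, 9} — violation; R=80: rows 3, 10 → Q takes values {9, 15} — violation — fails.
(ii) Q → R: Q=15: rows 2, 5, 9, 10, 11 → R takes values {90, 83, 95, 80} — violation; Q=9: rows 3, 6, 7 → R takes values {80, 95, 90} — violation — fails.
None of the 2 dependencies hold.

0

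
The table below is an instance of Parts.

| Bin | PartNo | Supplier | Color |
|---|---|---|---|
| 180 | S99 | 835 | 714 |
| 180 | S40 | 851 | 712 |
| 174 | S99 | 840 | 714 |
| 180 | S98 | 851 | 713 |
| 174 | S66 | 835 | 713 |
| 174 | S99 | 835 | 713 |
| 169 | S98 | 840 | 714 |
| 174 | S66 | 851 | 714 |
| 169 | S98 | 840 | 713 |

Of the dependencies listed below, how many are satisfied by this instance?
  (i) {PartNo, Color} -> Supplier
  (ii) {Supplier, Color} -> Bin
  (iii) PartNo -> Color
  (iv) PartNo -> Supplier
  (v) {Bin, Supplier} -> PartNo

0

(i) {PartNo, Color} -> Supplier: (PartNo=S99, Color=714): 2 rows → Supplier takes values {835, 840} — violation; (PartNo=S98, Color=713): 2 rows → Supplier takes values {851, 840} — violation — fails.
(ii) {Supplier, Color} -> Bin: (Supplier=840, Color=714): 2 rows → Bin takes values {174, 169} — violation — fails.
(iii) PartNo -> Color: PartNo=S99: 3 rows → Color takes values {714, 713} — violation; PartNo=S98: 3 rows → Color takes values {713, 714} — violation; PartNo=S66: 2 rows → Color takes values {713, 714} — violation — fails.
(iv) PartNo -> Supplier: PartNo=S99: 3 rows → Supplier takes values {835, 840} — violation; PartNo=S98: 3 rows → Supplier takes values {851, 840} — violation; PartNo=S66: 2 rows → Supplier takes values {835, 851} — violation — fails.
(v) {Bin, Supplier} -> PartNo: (Bin=180, Supplier=851): 2 rows → PartNo takes values {S40, S98} — violation; (Bin=174, Supplier=835): 2 rows → PartNo takes values {S66, S99} — violation — fails.
None of the 5 dependencies hold.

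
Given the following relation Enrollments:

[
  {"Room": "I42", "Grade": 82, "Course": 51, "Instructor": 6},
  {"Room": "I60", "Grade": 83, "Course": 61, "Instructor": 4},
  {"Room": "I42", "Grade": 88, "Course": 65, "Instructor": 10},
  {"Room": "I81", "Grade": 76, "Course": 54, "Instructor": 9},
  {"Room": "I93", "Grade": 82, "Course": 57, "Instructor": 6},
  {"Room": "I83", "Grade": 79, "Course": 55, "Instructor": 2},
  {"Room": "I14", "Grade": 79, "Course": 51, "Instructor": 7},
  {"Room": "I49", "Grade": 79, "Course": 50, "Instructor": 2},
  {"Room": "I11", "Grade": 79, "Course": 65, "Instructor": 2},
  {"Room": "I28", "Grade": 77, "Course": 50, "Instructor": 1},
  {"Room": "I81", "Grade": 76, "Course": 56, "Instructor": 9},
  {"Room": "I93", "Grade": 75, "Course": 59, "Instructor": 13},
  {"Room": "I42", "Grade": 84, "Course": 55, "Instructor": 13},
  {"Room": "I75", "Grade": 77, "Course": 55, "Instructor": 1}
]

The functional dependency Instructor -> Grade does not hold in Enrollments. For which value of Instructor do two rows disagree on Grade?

13

Instructor=6: 2 rows → Grade = 82, 82 ✓
Instructor=4: 1 row → Grade = 83 ✓
Instructor=10: 1 row → Grade = 88 ✓
Instructor=9: 2 rows → Grade = 76, 76 ✓
Instructor=2: 3 rows → Grade = 79, 79, 79 ✓
Instructor=7: 1 row → Grade = 79 ✓
Instructor=1: 2 rows → Grade = 77, 77 ✓
Instructor=13: 2 rows → Grade takes values {75, 84} — violation
The only Instructor value with inconsistent Grade is Instructor=13.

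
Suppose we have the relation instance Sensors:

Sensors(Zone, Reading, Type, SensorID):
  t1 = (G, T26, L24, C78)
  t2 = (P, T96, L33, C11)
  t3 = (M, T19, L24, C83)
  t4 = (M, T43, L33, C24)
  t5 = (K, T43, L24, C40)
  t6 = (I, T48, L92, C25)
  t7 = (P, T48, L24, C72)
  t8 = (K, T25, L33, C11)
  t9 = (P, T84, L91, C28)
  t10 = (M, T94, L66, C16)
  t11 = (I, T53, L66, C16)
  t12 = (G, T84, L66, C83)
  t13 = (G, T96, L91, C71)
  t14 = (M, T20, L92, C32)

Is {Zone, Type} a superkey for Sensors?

Yes

All 14 rows have distinct {Zone, Type} values, so {Zone, Type} → (all attributes) holds and {Zone, Type} is a superkey.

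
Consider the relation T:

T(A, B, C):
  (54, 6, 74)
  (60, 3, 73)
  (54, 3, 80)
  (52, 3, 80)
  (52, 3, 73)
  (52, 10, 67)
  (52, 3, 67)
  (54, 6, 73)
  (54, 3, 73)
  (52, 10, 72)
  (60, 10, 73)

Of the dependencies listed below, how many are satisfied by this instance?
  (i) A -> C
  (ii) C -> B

0

(i) A -> C: A=54: 4 rows → C takes values {74, 80, 73} — violation; A=52: 5 rows → C takes values {80, 73, 67, 72} — violation — fails.
(ii) C -> B: C=73: 5 rows → B takes values {3, 6, 10} — violation; C=67: 2 rows → B takes values {10, 3} — violation — fails.
None of the 2 dependencies hold.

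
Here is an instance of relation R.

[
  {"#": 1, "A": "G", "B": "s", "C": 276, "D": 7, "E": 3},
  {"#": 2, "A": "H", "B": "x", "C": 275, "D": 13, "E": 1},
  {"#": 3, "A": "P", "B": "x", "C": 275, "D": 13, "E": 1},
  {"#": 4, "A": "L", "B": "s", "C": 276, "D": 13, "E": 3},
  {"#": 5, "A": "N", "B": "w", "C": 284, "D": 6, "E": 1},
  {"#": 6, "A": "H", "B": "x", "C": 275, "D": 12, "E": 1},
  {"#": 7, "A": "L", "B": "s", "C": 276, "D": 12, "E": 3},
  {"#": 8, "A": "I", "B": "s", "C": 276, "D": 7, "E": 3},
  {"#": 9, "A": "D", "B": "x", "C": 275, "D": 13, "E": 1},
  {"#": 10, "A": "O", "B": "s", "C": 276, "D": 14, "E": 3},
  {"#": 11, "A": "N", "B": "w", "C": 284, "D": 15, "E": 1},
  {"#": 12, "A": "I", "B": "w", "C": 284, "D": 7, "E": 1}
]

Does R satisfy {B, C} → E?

(B=s, C=276): rows 1, 4, 7, 8, 10 → E = 3, 3, 3, 3, 3 ✓
(B=x, C=275): rows 2, 3, 6, 9 → E = 1, 1, 1, 1 ✓
(B=w, C=284): rows 5, 11, 12 → E = 1, 1, 1 ✓
Every {B, C} value is associated with a single E value, so {B, C} → E holds.

Yes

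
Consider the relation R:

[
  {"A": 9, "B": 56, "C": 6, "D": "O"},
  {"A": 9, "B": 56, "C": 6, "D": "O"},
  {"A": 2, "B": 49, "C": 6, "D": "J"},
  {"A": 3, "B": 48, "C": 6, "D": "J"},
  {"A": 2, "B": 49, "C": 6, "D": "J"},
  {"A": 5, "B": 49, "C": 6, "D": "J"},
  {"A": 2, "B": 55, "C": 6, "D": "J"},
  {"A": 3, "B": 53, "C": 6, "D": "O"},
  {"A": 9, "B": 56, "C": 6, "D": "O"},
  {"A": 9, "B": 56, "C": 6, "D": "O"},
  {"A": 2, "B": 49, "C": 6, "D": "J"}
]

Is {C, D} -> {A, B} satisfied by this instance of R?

(C=6, D=O): 5 rows → {A,B} takes values {(9, 56), (3, 53)} — violation
(C=6, D=J): 6 rows → {A,B} takes values {(2, 49), (3, 48), (5, 49), (2, 55)} — violation
Two rows agree on {C, D} but differ on {A, B}, so {C, D} -> {A, B} does not hold.

No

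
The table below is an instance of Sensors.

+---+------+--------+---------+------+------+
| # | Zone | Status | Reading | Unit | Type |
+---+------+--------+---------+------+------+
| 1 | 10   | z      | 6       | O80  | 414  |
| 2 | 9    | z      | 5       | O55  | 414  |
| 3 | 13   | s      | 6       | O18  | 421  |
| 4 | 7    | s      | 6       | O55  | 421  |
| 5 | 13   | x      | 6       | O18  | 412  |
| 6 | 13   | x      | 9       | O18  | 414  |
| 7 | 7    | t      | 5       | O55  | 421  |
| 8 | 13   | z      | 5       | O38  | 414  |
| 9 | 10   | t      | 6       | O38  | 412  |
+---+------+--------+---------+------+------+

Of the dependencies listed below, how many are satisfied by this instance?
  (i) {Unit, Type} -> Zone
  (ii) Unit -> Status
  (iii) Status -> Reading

1

(i) {Unit, Type} -> Zone: every LHS value maps to a single RHS value — holds.
(ii) Unit -> Status: Unit=O55: rows 2, 4, 7 → Status takes values {z, s, t} — violation; Unit=O18: rows 3, 5, 6 → Status takes values {s, x} — violation; Unit=O38: rows 8, 9 → Status takes values {z, t} — violation — fails.
(iii) Status -> Reading: Status=z: rows 1, 2, 8 → Reading takes values {6, 5} — violation; Status=x: rows 5, 6 → Reading takes values {6, 9} — violation; Status=t: rows 7, 9 → Reading takes values {5, 6} — violation — fails.
1 of the 3 dependencies holds.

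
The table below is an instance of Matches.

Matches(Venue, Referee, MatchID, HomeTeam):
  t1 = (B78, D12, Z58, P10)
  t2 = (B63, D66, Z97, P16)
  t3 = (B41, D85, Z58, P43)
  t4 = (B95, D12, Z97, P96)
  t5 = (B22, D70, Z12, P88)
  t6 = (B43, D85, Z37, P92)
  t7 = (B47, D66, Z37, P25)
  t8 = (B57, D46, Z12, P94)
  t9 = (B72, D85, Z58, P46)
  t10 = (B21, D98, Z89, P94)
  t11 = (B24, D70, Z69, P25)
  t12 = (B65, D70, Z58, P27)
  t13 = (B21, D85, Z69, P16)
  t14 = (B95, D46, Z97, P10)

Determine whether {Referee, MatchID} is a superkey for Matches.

No

Rows 3 and 9 have the same {Referee, MatchID} value (Referee=D85, MatchID=Z58) but are distinct tuples, so {Referee, MatchID} does not determine every attribute — not a superkey.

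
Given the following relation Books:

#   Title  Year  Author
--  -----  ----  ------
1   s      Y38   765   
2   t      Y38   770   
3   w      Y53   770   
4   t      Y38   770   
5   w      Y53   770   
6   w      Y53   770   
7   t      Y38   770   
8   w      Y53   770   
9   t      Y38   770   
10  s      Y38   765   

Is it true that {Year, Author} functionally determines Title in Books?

Yes

(Year=Y38, Author=765): rows 1, 10 → Title = s, s ✓
(Year=Y38, Author=770): rows 2, 4, 7, 9 → Title = t, t, t, t ✓
(Year=Y53, Author=770): rows 3, 5, 6, 8 → Title = w, w, w, w ✓
Every {Year, Author} value is associated with a single Title value, so {Year, Author} → Title holds.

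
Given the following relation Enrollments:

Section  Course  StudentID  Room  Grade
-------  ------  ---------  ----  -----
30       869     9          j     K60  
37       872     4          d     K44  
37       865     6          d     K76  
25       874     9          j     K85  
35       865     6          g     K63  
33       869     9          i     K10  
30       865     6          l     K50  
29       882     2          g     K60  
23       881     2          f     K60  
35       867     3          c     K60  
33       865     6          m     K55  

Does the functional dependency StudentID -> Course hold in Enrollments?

StudentID=9: 3 rows → Course takes values {869, 874} — violation
StudentID=4: 1 row → Course = 872 ✓
StudentID=6: 4 rows → Course = 865, 865, 865, 865 ✓
StudentID=2: 2 rows → Course takes values {882, 881} — violation
StudentID=3: 1 row → Course = 867 ✓
Two rows agree on StudentID but differ on Course, so StudentID -> Course does not hold.

No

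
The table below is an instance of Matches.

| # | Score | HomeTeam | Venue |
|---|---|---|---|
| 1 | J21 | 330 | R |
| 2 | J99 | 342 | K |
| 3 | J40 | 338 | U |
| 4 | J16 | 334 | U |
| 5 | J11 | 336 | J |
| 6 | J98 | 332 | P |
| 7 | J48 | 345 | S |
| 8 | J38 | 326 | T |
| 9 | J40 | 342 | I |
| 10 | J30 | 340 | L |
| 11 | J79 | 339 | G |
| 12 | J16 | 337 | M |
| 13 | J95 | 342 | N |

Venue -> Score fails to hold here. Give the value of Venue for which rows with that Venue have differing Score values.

U

Venue=R: row 1 → Score = J21 ✓
Venue=K: row 2 → Score = J99 ✓
Venue=U: rows 3, 4 → Score takes values {J40, J16} — violation
Venue=J: row 5 → Score = J11 ✓
Venue=P: row 6 → Score = J98 ✓
Venue=S: row 7 → Score = J48 ✓
Venue=T: row 8 → Score = J38 ✓
Venue=I: row 9 → Score = J40 ✓
Venue=L: row 10 → Score = J30 ✓
Venue=G: row 11 → Score = J79 ✓
Venue=M: row 12 → Score = J16 ✓
Venue=N: row 13 → Score = J95 ✓
The only Venue value with inconsistent Score is Venue=U.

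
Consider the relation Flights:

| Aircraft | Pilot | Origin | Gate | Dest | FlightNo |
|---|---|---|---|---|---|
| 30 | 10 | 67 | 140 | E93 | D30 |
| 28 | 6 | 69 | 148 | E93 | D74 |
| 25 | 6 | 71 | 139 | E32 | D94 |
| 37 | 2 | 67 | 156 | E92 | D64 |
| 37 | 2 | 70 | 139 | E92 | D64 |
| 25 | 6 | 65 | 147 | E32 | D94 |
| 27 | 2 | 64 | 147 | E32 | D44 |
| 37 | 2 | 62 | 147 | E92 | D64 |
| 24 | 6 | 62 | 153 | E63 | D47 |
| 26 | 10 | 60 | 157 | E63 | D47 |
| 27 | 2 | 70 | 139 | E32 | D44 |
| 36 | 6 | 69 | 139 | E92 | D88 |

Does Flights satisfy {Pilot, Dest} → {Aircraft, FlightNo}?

(Pilot=10, Dest=E93): 1 row → {Aircraft,FlightNo} = (30, D30) ✓
(Pilot=6, Dest=E93): 1 row → {Aircraft,FlightNo} = (28, D74) ✓
(Pilot=6, Dest=E32): 2 rows → {Aircraft,FlightNo} = (25, D94), (25, D94) ✓
(Pilot=2, Dest=E92): 3 rows → {Aircraft,FlightNo} = (37, D64), (37, D64), (37, D64) ✓
(Pilot=2, Dest=E32): 2 rows → {Aircraft,FlightNo} = (27, D44), (27, D44) ✓
(Pilot=6, Dest=E63): 1 row → {Aircraft,FlightNo} = (24, D47) ✓
(Pilot=10, Dest=E63): 1 row → {Aircraft,FlightNo} = (26, D47) ✓
(Pilot=6, Dest=E92): 1 row → {Aircraft,FlightNo} = (36, D88) ✓
Every {Pilot, Dest} value is associated with a single {Aircraft, FlightNo} value, so {Pilot, Dest} → {Aircraft, FlightNo} holds.

Yes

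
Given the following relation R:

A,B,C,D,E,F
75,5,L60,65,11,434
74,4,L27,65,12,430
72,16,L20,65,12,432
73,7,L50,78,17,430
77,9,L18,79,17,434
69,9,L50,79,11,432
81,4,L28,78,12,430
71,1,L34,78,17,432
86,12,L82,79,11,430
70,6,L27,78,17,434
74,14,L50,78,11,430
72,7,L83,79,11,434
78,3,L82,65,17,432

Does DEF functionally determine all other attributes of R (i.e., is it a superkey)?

All 13 rows have distinct DEF values, so DEF → (all attributes) holds and DEF is a superkey.

Yes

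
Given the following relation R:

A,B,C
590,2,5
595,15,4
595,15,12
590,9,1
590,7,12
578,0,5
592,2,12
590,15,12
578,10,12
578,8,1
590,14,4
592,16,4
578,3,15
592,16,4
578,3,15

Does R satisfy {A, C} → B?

No

(A=590, C=5): 1 row → B = 2 ✓
(A=595, C=4): 1 row → B = 15 ✓
(A=595, C=12): 1 row → B = 15 ✓
(A=590, C=1): 1 row → B = 9 ✓
(A=590, C=12): 2 rows → B takes values {7, 15} — violation
(A=578, C=5): 1 row → B = 0 ✓
(A=592, C=12): 1 row → B = 2 ✓
(A=578, C=12): 1 row → B = 10 ✓
(A=578, C=1): 1 row → B = 8 ✓
(A=590, C=4): 1 row → B = 14 ✓
(A=592, C=4): 2 rows → B = 16, 16 ✓
(A=578, C=15): 2 rows → B = 3, 3 ✓
Two rows agree on {A, C} but differ on B, so {A, C} → B does not hold.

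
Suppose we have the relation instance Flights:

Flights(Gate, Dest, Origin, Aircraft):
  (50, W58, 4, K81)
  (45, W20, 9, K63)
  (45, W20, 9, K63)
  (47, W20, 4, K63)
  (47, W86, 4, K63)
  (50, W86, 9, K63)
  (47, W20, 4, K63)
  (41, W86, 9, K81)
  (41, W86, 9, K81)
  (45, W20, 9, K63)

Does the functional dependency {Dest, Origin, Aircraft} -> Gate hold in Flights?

Yes

(Dest=W58, Origin=4, Aircraft=K81): 1 row → Gate = 50 ✓
(Dest=W20, Origin=9, Aircraft=K63): 3 rows → Gate = 45, 45, 45 ✓
(Dest=W20, Origin=4, Aircraft=K63): 2 rows → Gate = 47, 47 ✓
(Dest=W86, Origin=4, Aircraft=K63): 1 row → Gate = 47 ✓
(Dest=W86, Origin=9, Aircraft=K63): 1 row → Gate = 50 ✓
(Dest=W86, Origin=9, Aircraft=K81): 2 rows → Gate = 41, 41 ✓
Every {Dest, Origin, Aircraft} value is associated with a single Gate value, so {Dest, Origin, Aircraft} -> Gate holds.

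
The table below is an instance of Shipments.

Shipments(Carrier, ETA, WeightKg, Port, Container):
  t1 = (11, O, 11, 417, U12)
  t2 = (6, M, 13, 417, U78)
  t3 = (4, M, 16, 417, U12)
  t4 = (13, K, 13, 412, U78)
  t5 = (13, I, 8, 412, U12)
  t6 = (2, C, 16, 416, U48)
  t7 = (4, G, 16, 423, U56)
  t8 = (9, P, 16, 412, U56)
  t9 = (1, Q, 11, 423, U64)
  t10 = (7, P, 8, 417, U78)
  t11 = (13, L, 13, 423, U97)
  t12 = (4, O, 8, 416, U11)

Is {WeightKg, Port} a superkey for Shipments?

All 12 rows have distinct {WeightKg, Port} values, so {WeightKg, Port} → (all attributes) holds and {WeightKg, Port} is a superkey.

Yes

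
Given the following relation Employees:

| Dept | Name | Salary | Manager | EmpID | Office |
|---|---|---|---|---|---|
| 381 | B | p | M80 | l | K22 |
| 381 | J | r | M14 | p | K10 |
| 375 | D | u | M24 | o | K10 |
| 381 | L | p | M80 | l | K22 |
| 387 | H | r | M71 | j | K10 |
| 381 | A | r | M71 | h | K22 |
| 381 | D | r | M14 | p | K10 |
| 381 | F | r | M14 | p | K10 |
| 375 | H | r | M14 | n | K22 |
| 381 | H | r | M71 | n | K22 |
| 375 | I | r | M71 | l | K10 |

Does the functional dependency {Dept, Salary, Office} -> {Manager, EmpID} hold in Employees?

(Dept=381, Salary=p, Office=K22): 2 rows → {Manager,EmpID} = (M80, l), (M80, l) ✓
(Dept=381, Salary=r, Office=K10): 3 rows → {Manager,EmpID} = (M14, p), (M14, p), (M14, p) ✓
(Dept=375, Salary=u, Office=K10): 1 row → {Manager,EmpID} = (M24, o) ✓
(Dept=387, Salary=r, Office=K10): 1 row → {Manager,EmpID} = (M71, j) ✓
(Dept=381, Salary=r, Office=K22): 2 rows → {Manager,EmpID} takes values {(M71, h), (M71, n)} — violation
(Dept=375, Salary=r, Office=K22): 1 row → {Manager,EmpID} = (M14, n) ✓
(Dept=375, Salary=r, Office=K10): 1 row → {Manager,EmpID} = (M71, l) ✓
Two rows agree on {Dept, Salary, Office} but differ on {Manager, EmpID}, so {Dept, Salary, Office} -> {Manager, EmpID} does not hold.

No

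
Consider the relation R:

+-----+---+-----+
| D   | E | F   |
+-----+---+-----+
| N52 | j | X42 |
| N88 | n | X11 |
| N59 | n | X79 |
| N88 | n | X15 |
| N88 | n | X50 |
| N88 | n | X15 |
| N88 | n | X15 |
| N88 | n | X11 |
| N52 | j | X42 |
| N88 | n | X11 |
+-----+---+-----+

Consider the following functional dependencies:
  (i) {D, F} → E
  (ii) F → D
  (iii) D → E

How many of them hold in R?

3

(i) {D, F} → E: every LHS value maps to a single RHS value — holds.
(ii) F → D: every LHS value maps to a single RHS value — holds.
(iii) D → E: every LHS value maps to a single RHS value — holds.
3 of the 3 dependencies hold.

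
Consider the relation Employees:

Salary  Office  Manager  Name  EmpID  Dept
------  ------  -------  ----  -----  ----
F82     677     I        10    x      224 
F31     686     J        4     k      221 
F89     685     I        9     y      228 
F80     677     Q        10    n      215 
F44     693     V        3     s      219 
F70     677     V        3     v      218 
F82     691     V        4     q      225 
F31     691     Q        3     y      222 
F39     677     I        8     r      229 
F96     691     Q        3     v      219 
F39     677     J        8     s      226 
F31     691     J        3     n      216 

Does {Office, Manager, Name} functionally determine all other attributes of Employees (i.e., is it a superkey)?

Two distinct rows share (Office=691, Manager=Q, Name=3), so {Office, Manager, Name} does not determine every attribute — not a superkey.

No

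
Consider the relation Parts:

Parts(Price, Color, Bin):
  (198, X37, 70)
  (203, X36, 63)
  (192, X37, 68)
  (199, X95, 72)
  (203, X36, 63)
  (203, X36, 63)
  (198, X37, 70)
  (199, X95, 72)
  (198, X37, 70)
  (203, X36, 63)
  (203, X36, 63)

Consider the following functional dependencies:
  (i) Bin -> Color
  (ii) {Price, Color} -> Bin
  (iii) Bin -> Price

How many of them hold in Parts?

3

(i) Bin -> Color: every LHS value maps to a single RHS value — holds.
(ii) {Price, Color} -> Bin: every LHS value maps to a single RHS value — holds.
(iii) Bin -> Price: every LHS value maps to a single RHS value — holds.
3 of the 3 dependencies hold.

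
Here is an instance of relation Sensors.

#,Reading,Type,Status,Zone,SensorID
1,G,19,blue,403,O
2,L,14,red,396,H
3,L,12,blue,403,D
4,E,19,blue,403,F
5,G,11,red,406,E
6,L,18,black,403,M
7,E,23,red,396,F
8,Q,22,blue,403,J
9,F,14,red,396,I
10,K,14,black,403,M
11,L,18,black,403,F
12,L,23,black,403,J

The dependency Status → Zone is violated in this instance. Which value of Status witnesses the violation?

Status=blue: rows 1, 3, 4, 8 → Zone = 403, 403, 403, 403 ✓
Status=red: rows 2, 5, 7, 9 → Zone takes values {396, 406} — violation
Status=black: rows 6, 10, 11, 12 → Zone = 403, 403, 403, 403 ✓
The only Status value with inconsistent Zone is Status=red.

red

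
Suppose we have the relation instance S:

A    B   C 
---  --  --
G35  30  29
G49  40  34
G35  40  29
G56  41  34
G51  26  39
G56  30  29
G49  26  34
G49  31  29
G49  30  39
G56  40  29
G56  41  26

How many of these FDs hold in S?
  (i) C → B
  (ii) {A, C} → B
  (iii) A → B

0

(i) C → B: C=29: 5 rows → B takes values {30, 40, 31} — violation; C=34: 3 rows → B takes values {40, 41, 26} — violation; C=39: 2 rows → B takes values {26, 30} — violation — fails.
(ii) {A, C} → B: (A=G35, C=29): 2 rows → B takes values {30, 40} — violation; (A=G49, C=34): 2 rows → B takes values {40, 26} — violation; (A=G56, C=29): 2 rows → B takes values {30, 40} — violation — fails.
(iii) A → B: A=G35: 2 rows → B takes values {30, 40} — violation; A=G49: 4 rows → B takes values {40, 26, 31, 30} — violation; A=G56: 4 rows → B takes values {41, 30, 40} — violation — fails.
None of the 3 dependencies hold.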